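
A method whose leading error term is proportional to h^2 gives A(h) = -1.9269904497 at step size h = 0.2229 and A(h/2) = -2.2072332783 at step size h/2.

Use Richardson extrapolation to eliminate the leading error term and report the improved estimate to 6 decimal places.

-2.300648

Error is O(h^2); halving h shrinks it by 2^2 = 4.
4×(-2.2072332783) − (-1.9269904497) = -6.9019426635
Divide by 2^2 − 1 = 3.
Extrapolated: (-6.9019426635) / 3 = -2.3006475545
Shift from A(h/2): −0.0934142762.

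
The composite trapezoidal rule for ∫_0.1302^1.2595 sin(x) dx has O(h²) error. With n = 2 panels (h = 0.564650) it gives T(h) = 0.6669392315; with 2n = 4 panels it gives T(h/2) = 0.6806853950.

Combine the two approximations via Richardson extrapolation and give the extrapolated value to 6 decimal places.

0.685267

With r = 2 the leading error scales as h^2, so the weight is 2^2 = 4.
Weighted: 2.7227415800 − 0.6669392315 = 2.0558023485
Denominator 4 − 1 = 3.
R = 2.0558023485/3 = 0.6852674495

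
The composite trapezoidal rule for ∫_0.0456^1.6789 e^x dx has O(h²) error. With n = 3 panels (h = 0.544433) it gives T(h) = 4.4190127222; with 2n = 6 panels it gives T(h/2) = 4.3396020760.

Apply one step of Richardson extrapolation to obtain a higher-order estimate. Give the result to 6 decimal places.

Method order is 2; weight 2^2 = 4.
Top: 4(4.3396020760) − (4.4190127222) = 12.9393955818
12.9393955818 ÷ 3 = 4.3131318606

4.313132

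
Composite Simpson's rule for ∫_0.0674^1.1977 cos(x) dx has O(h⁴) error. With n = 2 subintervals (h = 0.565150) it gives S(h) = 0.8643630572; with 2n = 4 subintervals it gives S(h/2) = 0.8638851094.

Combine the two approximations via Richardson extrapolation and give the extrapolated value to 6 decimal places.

0.863853

Error is O(h^4); halving h shrinks it by 2^4 = 16.
16 × 0.8638851094 = 13.8221617504; subtract 0.8643630572 → 12.9577986932
R = 12.9577986932/15 = 0.8638532462
Gap between inputs: 4.779e-04; correction applied: −0.0000318632.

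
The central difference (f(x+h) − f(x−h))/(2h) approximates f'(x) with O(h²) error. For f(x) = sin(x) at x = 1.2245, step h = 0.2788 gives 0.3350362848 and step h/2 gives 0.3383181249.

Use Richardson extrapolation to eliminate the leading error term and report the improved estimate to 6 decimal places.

0.339412

Leading term ∝ h^2; use weight 4 = 2^2.
Top: 4(0.3383181249) − (0.3350362848) = 1.0182362148
Denominator 4 − 1 = 3.
Extrapolated: 1.0182362148 / 3 = 0.3394120716
Shift from A(h/2): +0.0010939467.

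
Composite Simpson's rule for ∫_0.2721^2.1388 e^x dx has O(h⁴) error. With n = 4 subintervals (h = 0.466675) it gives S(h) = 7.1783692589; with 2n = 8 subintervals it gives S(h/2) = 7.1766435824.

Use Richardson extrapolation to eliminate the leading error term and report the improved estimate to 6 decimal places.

Method order is 4; weight 2^4 = 16.
16×7.1766435824 − 7.1783692589 = 107.6479280595
(16×7.1766435824 − 7.1783692589)/(16 − 1) = 7.1765285373

7.176529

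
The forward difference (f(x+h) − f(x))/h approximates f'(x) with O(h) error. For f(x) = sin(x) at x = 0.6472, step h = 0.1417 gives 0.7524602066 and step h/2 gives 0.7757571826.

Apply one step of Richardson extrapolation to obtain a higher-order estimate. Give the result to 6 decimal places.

The method has order 1: 2^1 = 2.
2·0.7757571826 − 0.7524602066 = 0.7990541586
R = 0.7990541586/1 = 0.7990541586
Shift from A(h/2): +0.0232969760.

0.799054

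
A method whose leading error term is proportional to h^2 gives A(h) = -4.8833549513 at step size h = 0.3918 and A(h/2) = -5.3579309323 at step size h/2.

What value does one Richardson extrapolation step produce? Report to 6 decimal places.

-5.516123

Order 2 gives 2^r = 4 and 2^r − 1 = 3.
4×(-5.3579309323) = -21.4317237292; subtract (-4.8833549513) → -16.5483687779
Denominator 4 − 1 = 3.
Extrapolated: (-16.5483687779) / 3 = -5.5161229260
Shift from A(h/2): −0.1581919937.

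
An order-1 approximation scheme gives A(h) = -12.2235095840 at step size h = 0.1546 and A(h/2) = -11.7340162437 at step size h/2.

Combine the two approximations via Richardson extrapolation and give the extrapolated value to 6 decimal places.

-11.244523

With r = 1 the leading error scales as h^1, so the weight is 2^1 = 2.
2·(-11.7340162437) − (-12.2235095840) = -11.2445229034
Denominator 2 − 1 = 1.
Result: -11.2445229034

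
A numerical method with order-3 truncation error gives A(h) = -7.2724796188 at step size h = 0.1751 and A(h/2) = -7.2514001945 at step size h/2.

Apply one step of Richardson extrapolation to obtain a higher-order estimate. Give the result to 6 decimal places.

r = 3, so 2^r = 8.
Numerator 8×A(h/2) − A(h) = 8×(-7.2514001945) − (-7.2724796188) = -50.7387219372
R = (-50.7387219372)/7 = -7.2483888482

-7.248389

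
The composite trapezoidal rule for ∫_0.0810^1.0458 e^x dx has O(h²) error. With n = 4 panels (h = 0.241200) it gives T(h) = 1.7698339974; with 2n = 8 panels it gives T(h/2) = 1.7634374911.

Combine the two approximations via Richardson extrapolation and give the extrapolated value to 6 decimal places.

1.761305

The method has order 2: 2^2 = 4.
Weighted: 7.0537499644 − 1.7698339974 = 5.2839159670
5.2839159670 ÷ 3 = 1.7613053223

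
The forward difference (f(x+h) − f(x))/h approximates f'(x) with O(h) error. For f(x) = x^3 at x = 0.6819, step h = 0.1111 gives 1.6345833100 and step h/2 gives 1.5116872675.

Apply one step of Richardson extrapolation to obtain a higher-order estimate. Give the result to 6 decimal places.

1.388791

Leading term ∝ h^1; use weight 2 = 2^1.
Numerator 2×A(h/2) − A(h) = 2×1.5116872675 − 1.6345833100 = 1.3887912250
(2×1.5116872675 − 1.6345833100)/(2 − 1) = 1.3887912250
Shift from A(h/2): −0.1228960425.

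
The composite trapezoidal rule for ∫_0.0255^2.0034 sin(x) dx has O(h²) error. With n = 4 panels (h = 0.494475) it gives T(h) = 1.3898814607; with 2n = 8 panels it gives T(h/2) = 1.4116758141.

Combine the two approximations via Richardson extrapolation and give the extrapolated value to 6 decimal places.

1.418941

Method order is 2; weight 2^2 = 4.
Weighted: 5.6467032564 − 1.3898814607 = 4.2568217957
4.2568217957 ÷ 3 = 1.4189405986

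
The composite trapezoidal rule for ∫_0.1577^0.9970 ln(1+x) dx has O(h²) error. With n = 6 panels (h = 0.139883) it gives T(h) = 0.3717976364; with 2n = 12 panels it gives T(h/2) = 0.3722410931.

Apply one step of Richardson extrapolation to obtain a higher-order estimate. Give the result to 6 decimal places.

With r = 2 the leading error scales as h^2, so the weight is 2^2 = 4.
Difference of the inputs: 0.3722410931 − 0.3717976364 = 0.0004434567
Correction (A(h/2) − A(h))/(4 − 1) = 0.0004434567/3 = 0.0001478189
R = A(h/2) + (A(h/2) − A(h))/3 = 0.3722410931 + 0.0001478189 = 0.3723889120

0.372389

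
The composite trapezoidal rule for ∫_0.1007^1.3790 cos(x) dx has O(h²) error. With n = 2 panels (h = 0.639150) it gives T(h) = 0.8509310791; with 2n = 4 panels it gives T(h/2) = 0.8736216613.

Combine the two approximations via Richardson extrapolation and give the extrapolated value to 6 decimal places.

0.881185

r = 2, so 2^r = 4.
4×0.8736216613 = 3.4944866452; 3.4944866452 − 0.8509310791 = 2.6435555661
Extrapolated: 2.6435555661 / 3 = 0.8811851887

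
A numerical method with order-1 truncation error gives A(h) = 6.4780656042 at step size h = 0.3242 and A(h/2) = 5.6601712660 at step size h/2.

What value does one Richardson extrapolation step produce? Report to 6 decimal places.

Method order is 1; weight 2^1 = 2.
Top: 2(5.6601712660) − (6.4780656042) = 4.8422769278
R = 4.8422769278/1 = 4.8422769278

4.842277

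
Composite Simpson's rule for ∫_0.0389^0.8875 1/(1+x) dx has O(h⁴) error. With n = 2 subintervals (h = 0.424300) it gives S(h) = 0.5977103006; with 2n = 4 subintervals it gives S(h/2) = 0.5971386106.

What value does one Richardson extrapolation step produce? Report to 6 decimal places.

Error is O(h^4); halving h shrinks it by 2^4 = 16.
16×0.5971386106 = 9.5542177696; 9.5542177696 − 0.5977103006 = 8.9565074690
Divide by 2^4 − 1 = 15.
(16×0.5971386106 − 0.5977103006)/(16 − 1) = 0.5971004979
Gap between inputs: 5.717e-04; correction applied: −0.0000381127.

0.597100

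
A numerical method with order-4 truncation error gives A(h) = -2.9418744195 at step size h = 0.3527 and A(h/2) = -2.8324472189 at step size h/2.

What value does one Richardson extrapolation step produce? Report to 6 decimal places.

-2.825152

Error is O(h^4); halving h shrinks it by 2^4 = 16.
A(h/2) − A(h) = -2.8324472189 − (-2.9418744195) = 0.1094272006
Divide by 2^4 − 1 = 15: 0.1094272006/15 = 0.0072951467
R = A(h/2) + (A(h/2) − A(h))/15 = -2.8324472189 + 0.0072951467 = -2.8251520722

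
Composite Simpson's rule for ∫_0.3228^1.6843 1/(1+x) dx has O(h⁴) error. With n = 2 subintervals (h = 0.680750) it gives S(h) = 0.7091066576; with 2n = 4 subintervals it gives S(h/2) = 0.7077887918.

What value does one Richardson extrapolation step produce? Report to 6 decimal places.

Order 4 gives 2^r = 16 and 2^r − 1 = 15.
16 × 0.7077887918 = 11.3246206688; subtract 0.7091066576 → 10.6155140112
Denominator 16 − 1 = 15.
10.6155140112 ÷ 15 = 0.7077009341

0.707701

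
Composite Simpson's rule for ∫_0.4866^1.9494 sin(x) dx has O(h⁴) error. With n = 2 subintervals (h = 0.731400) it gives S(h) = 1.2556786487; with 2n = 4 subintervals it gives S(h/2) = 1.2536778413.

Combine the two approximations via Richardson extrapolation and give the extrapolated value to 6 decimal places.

1.253544

r = 4, so 2^r = 16.
Numerator 16×A(h/2) − A(h) = 16×1.2536778413 − 1.2556786487 = 18.8031668121
R = 18.8031668121/15 = 1.2535444541
Gap between inputs: 2.001e-03; correction applied: −0.0001333872.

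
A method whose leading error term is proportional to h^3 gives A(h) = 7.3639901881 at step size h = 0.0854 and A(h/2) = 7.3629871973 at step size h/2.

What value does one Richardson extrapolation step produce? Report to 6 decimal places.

The method has order 3: 2^3 = 8.
8 × 7.3629871973 = 58.9038975784; 58.9038975784 − 7.3639901881 = 51.5399073903
Extrapolated: 51.5399073903 / 7 = 7.3628439129
Gap between inputs: 1.003e-03; correction applied: −0.0001432844.

7.362844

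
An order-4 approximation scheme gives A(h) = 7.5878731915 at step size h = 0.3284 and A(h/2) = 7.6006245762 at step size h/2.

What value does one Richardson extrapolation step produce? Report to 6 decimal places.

7.601475

Leading term ∝ h^4; use weight 16 = 2^4.
16 × 7.6006245762 = 121.6099932192; 121.6099932192 − 7.5878731915 = 114.0221200277
Denominator 16 − 1 = 15.
R = 114.0221200277/15 = 7.6014746685
Gap between inputs: 1.275e-02; correction applied: +0.0008500923.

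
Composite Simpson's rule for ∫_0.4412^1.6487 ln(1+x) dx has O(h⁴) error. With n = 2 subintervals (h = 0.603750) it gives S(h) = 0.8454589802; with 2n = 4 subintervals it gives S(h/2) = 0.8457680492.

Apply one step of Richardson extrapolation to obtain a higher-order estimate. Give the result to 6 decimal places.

0.845789

Order 4 gives 2^r = 16 and 2^r − 1 = 15.
16 × 0.8457680492 − 0.8454589802 = 12.6868298070
R = 12.6868298070/15 = 0.8457886538
Shift from A(h/2): +0.0000206046.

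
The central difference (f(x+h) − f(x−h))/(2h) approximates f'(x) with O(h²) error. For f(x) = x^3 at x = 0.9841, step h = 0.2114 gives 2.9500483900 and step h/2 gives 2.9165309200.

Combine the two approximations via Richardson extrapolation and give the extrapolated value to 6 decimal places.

Order 2 gives 2^r = 4 and 2^r − 1 = 3.
4 × 2.9165309200 − 2.9500483900 = 8.7160752900
(4 × 2.9165309200 − 2.9500483900)/(4 − 1) = 2.9053584300

2.905358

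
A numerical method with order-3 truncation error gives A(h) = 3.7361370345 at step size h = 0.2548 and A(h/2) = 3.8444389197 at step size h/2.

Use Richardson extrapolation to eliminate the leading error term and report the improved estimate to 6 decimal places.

3.859911

The method has order 3: 2^3 = 8.
8 × 3.8444389197 = 30.7555113576; subtract 3.7361370345 → 27.0193743231
27.0193743231 ÷ 7 = 3.8599106176
Shift from A(h/2): +0.0154716979.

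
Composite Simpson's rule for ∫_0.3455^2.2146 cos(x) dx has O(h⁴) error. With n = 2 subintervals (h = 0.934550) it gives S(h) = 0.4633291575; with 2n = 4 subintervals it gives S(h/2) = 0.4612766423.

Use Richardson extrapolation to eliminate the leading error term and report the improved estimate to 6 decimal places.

The method has order 4: 2^4 = 16.
16×0.4612766423 = 7.3804262768; 7.3804262768 − 0.4633291575 = 6.9170971193
6.9170971193 ÷ 15 = 0.4611398080
Shift from A(h/2): −0.0001368343.

0.461140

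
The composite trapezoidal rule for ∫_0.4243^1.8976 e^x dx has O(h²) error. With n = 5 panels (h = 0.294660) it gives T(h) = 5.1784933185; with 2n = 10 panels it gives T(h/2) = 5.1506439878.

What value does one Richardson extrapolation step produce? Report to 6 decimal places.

Method order is 2; weight 2^2 = 4.
4×5.1506439878 = 20.6025759512; subtract 5.1784933185 → 15.4240826327
15.4240826327 ÷ 3 = 5.1413608776
Gap between inputs: 2.785e-02; correction applied: −0.0092831102.

5.141361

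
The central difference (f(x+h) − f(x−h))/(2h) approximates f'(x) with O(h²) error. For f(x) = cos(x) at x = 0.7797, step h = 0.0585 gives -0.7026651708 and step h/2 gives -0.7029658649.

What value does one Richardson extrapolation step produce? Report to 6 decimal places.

Method order is 2; weight 2^2 = 4.
4×(-0.7029658649) − (-0.7026651708) = -2.1091982888
(4×(-0.7029658649) − (-0.7026651708))/(4 − 1) = -0.7030660963
Shift from A(h/2): −0.0001002314.

-0.703066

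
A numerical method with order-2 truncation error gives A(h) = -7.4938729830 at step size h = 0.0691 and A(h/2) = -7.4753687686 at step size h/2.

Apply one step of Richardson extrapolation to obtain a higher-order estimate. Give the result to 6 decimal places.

r = 2, so 2^r = 4.
4·(-7.4753687686) − (-7.4938729830) = -22.4076020914
Divide by 2^2 − 1 = 3.
(4·(-7.4753687686) − (-7.4938729830))/(4 − 1) = -7.4692006971
Correction |R − A(h/2)| = 6.168e-03; gap |A(h/2) − A(h)| = 1.850e-02.

-7.469201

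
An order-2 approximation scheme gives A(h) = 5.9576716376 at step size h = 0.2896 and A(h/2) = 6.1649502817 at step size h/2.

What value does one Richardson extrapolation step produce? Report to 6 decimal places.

6.234043

Order 2 gives 2^r = 4 and 2^r − 1 = 3.
A(h/2) − A(h) = 6.1649502817 − 5.9576716376 = 0.2072786441
Correction (A(h/2) − A(h))/(4 − 1) = 0.2072786441/3 = 0.0690928814
R = A(h/2) + (A(h/2) − A(h))/3 = 6.1649502817 + 0.0690928814 = 6.2340431631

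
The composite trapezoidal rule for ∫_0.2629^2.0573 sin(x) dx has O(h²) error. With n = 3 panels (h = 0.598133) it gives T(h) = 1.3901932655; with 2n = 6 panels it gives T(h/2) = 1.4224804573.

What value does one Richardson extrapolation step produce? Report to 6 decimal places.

Leading term ∝ h^2; use weight 4 = 2^2.
4 × 1.4224804573 = 5.6899218292; 5.6899218292 − 1.3901932655 = 4.2997285637
Extrapolated: 4.2997285637 / 3 = 1.4332428546

1.433243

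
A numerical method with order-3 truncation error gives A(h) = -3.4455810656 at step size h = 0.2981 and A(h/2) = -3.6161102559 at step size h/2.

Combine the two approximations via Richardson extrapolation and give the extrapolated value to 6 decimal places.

-3.640472

The method has order 3: 2^3 = 8.
8·(-3.6161102559) − (-3.4455810656) = -25.4833009816
Divide by 2^3 − 1 = 7.
R = (-25.4833009816)/7 = -3.6404715688
Shift from A(h/2): −0.0243613129.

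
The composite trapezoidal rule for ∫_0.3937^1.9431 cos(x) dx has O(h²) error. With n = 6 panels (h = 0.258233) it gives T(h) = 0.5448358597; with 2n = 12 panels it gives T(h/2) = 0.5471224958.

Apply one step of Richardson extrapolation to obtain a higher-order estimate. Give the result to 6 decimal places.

The method has order 2: 2^2 = 4.
Top: 4(0.5471224958) − (0.5448358597) = 1.6436541235
Divide by 2^2 − 1 = 3.
(4 × 0.5471224958 − 0.5448358597)/(4 − 1) = 0.5478847078
Shift from A(h/2): +0.0007622120.

0.547885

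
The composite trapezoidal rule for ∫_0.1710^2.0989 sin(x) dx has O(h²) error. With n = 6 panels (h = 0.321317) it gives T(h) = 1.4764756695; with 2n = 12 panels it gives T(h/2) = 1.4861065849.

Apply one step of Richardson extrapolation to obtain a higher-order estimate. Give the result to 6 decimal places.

1.489317

With r = 2 the leading error scales as h^2, so the weight is 2^2 = 4.
Numerator 4×A(h/2) − A(h) = 4×1.4861065849 − 1.4764756695 = 4.4679506701
4.4679506701 ÷ 3 = 1.4893168900
Shift from A(h/2): +0.0032103051.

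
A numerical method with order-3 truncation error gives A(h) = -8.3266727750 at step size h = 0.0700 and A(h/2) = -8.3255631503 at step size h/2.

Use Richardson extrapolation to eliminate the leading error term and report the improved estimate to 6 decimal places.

-8.325405

The method has order 3: 2^3 = 8.
Numerator 8×A(h/2) − A(h) = 8×(-8.3255631503) − (-8.3266727750) = -58.2778324274
(8×(-8.3255631503) − (-8.3266727750))/(8 − 1) = -8.3254046325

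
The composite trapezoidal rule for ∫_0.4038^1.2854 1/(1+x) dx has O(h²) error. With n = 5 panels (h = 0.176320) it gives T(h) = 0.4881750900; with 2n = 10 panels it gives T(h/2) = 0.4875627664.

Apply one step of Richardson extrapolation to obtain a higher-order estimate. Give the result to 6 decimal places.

Error is O(h^2); halving h shrinks it by 2^2 = 4.
4 × 0.4875627664 = 1.9502510656; 1.9502510656 − 0.4881750900 = 1.4620759756
Denominator 4 − 1 = 3.
So the Richardson estimate is 0.4873586585.
Gap between inputs: 6.123e-04; correction applied: −0.0002041079.

0.487359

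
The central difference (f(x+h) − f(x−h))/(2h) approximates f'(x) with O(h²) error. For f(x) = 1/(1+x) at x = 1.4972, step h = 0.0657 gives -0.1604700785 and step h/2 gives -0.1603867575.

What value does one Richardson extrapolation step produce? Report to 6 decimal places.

-0.160359

The method has order 2: 2^2 = 4.
Numerator 4*A(h/2) − A(h) = 4*(-0.1603867575) − (-0.1604700785) = -0.4810769515
Extrapolated: (-0.4810769515) / 3 = -0.1603589838
Shift from A(h/2): +0.0000277737.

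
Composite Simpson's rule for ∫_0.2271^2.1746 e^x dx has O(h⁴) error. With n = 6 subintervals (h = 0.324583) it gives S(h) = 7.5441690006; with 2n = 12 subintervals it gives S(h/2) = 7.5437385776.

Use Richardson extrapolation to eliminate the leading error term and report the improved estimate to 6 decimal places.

7.543710

Error is O(h^4); halving h shrinks it by 2^4 = 16.
16*7.5437385776 = 120.6998172416; subtract 7.5441690006 → 113.1556482410
Denominator 16 − 1 = 15.
Result: 7.5437098827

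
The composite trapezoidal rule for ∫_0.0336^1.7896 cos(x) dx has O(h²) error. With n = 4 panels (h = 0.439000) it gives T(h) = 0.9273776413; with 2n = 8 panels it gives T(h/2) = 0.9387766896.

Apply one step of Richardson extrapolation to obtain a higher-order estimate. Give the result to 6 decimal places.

0.942576

Error is O(h^2); halving h shrinks it by 2^2 = 4.
A(h/2) − A(h) = 0.9387766896 − 0.9273776413 = 0.0113990483
Correction (A(h/2) − A(h))/(4 − 1) = 0.0113990483/3 = 0.0037996828
R = A(h/2) + (A(h/2) − A(h))/3 = 0.9387766896 + 0.0037996828 = 0.9425763724
Gap between inputs: 1.140e-02; correction applied: +0.0037996828.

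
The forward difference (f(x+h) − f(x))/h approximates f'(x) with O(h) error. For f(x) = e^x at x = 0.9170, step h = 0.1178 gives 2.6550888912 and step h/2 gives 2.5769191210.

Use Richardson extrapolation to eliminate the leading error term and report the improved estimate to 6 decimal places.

With r = 1 the leading error scales as h^1, so the weight is 2^1 = 2.
Weighted: 5.1538382420 − 2.6550888912 = 2.4987493508
Divide by 2^1 − 1 = 1.
2.4987493508 ÷ 1 = 2.4987493508
Correction |R − A(h/2)| = 7.817e-02; gap |A(h/2) − A(h)| = 7.817e-02.

2.498749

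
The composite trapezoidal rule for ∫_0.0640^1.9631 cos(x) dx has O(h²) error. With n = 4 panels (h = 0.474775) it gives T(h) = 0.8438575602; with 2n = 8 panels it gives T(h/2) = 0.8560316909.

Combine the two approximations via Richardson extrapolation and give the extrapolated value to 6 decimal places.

Error is O(h^2); halving h shrinks it by 2^2 = 4.
4·0.8560316909 − 0.8438575602 = 2.5802692034
R = 2.5802692034/3 = 0.8600897345
Gap between inputs: 1.217e-02; correction applied: +0.0040580436.

0.860090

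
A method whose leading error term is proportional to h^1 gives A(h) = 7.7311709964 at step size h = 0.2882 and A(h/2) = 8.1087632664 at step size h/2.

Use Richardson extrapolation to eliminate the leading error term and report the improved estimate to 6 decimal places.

r = 1: numerator weight 2, denominator 1.
2×8.1087632664 − 7.7311709964 = 8.4863555364
Extrapolated: 8.4863555364 / 1 = 8.4863555364

8.486356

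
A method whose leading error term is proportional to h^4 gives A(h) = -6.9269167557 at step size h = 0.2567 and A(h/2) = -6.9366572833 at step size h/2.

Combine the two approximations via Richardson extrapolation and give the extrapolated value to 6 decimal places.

-6.937307

r = 4, so 2^r = 16.
Numerator 16·A(h/2) − A(h) = 16·(-6.9366572833) − (-6.9269167557) = -104.0595997771
(16·(-6.9366572833) − (-6.9269167557))/(16 − 1) = -6.9373066518
Shift from A(h/2): −0.0006493685.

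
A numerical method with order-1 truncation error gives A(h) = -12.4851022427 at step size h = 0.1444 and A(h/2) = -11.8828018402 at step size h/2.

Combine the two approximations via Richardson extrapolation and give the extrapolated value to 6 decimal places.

Order 1 gives 2^r = 2 and 2^r − 1 = 1.
2^1×A(h/2) = -23.7656036804; minus A(h) gives -11.2805014377.
(2×(-11.8828018402) − (-12.4851022427))/(2 − 1) = -11.2805014377

-11.280501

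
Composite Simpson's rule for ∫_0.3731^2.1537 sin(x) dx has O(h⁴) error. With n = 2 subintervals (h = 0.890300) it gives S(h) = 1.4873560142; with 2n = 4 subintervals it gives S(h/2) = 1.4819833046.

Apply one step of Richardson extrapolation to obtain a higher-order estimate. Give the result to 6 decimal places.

1.481625

Leading term ∝ h^4; use weight 16 = 2^4.
A(h/2) − A(h) = 1.4819833046 − 1.4873560142 = -0.0053727096
Correction (A(h/2) − A(h))/(16 − 1) = (-0.0053727096)/15 = -0.0003581806
R = A(h/2) + (A(h/2) − A(h))/15 = 1.4819833046 − 0.0003581806 = 1.4816251240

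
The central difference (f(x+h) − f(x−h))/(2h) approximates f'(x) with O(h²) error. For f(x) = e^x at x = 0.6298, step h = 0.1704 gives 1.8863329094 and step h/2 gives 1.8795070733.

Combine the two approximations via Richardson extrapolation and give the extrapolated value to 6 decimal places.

1.877232

Method order is 2; weight 2^2 = 4.
Numerator 4*A(h/2) − A(h) = 4*1.8795070733 − 1.8863329094 = 5.6316953838
Extrapolated: 5.6316953838 / 3 = 1.8772317946
Correction |R − A(h/2)| = 2.275e-03; gap |A(h/2) − A(h)| = 6.826e-03.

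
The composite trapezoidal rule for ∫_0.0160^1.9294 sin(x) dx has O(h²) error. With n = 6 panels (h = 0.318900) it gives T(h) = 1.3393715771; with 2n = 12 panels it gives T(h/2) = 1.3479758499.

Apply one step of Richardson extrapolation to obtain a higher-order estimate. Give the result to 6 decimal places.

1.350844

r = 2, so 2^r = 4.
2^2*A(h/2) = 5.3919033996; minus A(h) gives 4.0525318225.
4.0525318225 ÷ 3 = 1.3508439408
Shift from A(h/2): +0.0028680909.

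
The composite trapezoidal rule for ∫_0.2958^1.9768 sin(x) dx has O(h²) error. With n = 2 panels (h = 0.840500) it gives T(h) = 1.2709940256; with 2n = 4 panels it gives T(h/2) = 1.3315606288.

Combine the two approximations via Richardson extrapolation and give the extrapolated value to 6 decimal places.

1.351749

Leading term ∝ h^2; use weight 4 = 2^2.
4·1.3315606288 − 1.2709940256 = 4.0552484896
4.0552484896 ÷ 3 = 1.3517494965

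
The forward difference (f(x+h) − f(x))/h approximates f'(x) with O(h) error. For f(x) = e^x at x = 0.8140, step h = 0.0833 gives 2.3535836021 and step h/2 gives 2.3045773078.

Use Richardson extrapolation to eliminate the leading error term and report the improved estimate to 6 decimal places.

2.255571

Leading term ∝ h^1; use weight 2 = 2^1.
A(h/2) − A(h) = 2.3045773078 − 2.3535836021 = -0.0490062943
Divide by 2^1 − 1 = 1: (-0.0490062943)/1 = -0.0490062943
R = A(h/2) + (A(h/2) − A(h))/1 = 2.3045773078 − 0.0490062943 = 2.2555710135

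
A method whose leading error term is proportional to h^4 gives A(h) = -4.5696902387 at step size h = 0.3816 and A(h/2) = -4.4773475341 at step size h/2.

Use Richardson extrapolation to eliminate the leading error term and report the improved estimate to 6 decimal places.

-4.471191

r = 4, so 2^r = 16.
16×(-4.4773475341) = -71.6375605456; (-71.6375605456) − (-4.5696902387) = -67.0678703069
R = (-67.0678703069)/15 = -4.4711913538
Shift from A(h/2): +0.0061561803.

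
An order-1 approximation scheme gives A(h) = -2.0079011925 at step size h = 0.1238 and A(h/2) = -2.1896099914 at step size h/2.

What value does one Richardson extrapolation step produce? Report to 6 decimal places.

The method has order 1: 2^1 = 2.
Top: 2(-2.1896099914) − (-2.0079011925) = -2.3713187903
Divide by 2^1 − 1 = 1.
(-2.3713187903) ÷ 1 = -2.3713187903
Gap between inputs: 1.817e-01; correction applied: −0.1817087989.

-2.371319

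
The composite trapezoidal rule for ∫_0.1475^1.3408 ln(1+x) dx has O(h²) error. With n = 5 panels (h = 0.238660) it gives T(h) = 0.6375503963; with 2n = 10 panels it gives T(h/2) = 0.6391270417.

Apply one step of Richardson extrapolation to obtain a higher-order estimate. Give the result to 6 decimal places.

r = 2: numerator weight 4, denominator 3.
4 × 0.6391270417 = 2.5565081668; subtract 0.6375503963 → 1.9189577705
Divide by 2^2 − 1 = 3.
Result: 0.6396525902

0.639653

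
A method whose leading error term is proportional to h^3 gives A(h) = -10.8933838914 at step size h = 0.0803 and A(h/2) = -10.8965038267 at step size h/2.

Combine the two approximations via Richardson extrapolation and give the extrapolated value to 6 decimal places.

-10.896950

The method has order 3: 2^3 = 8.
8*(-10.8965038267) − (-10.8933838914) = -76.2786467222
Denominator 8 − 1 = 7.
Extrapolated: (-76.2786467222) / 7 = -10.8969495317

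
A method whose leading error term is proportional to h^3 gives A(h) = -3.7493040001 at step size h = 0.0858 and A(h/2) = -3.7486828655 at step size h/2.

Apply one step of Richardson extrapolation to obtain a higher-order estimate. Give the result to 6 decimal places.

Error is O(h^3); halving h shrinks it by 2^3 = 8.
Weighted: (-29.9894629240) − (-3.7493040001) = -26.2401589239
Divide by 2^3 − 1 = 7.
(-26.2401589239) ÷ 7 = -3.7485941320
Correction |R − A(h/2)| = 8.873e-05; gap |A(h/2) − A(h)| = 6.211e-04.

-3.748594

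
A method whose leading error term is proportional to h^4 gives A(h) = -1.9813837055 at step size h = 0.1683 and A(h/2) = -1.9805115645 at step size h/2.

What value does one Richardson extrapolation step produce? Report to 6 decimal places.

-1.980453

Leading term ∝ h^4; use weight 16 = 2^4.
16×(-1.9805115645) = -31.6881850320; subtract (-1.9813837055) → -29.7068013265
R = (-29.7068013265)/15 = -1.9804534218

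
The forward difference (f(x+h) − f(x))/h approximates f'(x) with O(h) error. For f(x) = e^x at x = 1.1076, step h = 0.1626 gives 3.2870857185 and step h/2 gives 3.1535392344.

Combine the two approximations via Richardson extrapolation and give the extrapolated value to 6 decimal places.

3.019993

The method has order 1: 2^1 = 2.
Top: 2(3.1535392344) − (3.2870857185) = 3.0199927503
3.0199927503 ÷ 1 = 3.0199927503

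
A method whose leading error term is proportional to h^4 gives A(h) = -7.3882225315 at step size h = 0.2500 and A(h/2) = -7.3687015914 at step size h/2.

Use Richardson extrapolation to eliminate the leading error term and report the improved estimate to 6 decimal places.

-7.367400

r = 4: numerator weight 16, denominator 15.
Difference of the inputs: -7.3687015914 − (-7.3882225315) = 0.0195209401
Correction (A(h/2) − A(h))/(16 − 1) = 0.0195209401/15 = 0.0013013960
R = A(h/2) + (A(h/2) − A(h))/15 = -7.3687015914 + 0.0013013960 = -7.3674001954
Correction |R − A(h/2)| = 1.301e-03; gap |A(h/2) − A(h)| = 1.952e-02.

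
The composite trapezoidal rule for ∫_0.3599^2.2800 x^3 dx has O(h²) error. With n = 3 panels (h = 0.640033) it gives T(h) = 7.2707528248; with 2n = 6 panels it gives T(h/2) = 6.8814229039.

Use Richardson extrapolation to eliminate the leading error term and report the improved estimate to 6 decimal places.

Order 2 gives 2^r = 4 and 2^r − 1 = 3.
4×6.8814229039 = 27.5256916156; 27.5256916156 − 7.2707528248 = 20.2549387908
Extrapolated: 20.2549387908 / 3 = 6.7516462636

6.751646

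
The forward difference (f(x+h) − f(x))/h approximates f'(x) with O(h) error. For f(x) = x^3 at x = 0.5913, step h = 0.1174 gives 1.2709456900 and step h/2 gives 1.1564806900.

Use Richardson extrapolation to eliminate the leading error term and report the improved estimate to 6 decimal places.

r = 1, so 2^r = 2.
Numerator 2 × A(h/2) − A(h) = 2 × 1.1564806900 − 1.2709456900 = 1.0420156900
R = 1.0420156900/1 = 1.0420156900

1.042016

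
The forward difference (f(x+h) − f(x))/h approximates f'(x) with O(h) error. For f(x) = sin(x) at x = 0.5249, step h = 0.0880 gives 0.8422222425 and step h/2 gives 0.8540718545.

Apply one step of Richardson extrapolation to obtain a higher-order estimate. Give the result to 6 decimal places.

The method has order 1: 2^1 = 2.
2^1*A(h/2) = 1.7081437090; minus A(h) gives 0.8659214665.
Extrapolated: 0.8659214665 / 1 = 0.8659214665

0.865921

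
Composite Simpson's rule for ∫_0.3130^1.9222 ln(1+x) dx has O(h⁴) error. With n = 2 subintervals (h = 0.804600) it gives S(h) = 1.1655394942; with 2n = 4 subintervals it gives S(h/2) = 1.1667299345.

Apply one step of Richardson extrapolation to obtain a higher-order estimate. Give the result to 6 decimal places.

Order 4 gives 2^r = 16 and 2^r − 1 = 15.
2^4·A(h/2) = 18.6676789520; minus A(h) gives 17.5021394578.
(16·1.1667299345 − 1.1655394942)/(16 − 1) = 1.1668092972
Correction |R − A(h/2)| = 7.936e-05; gap |A(h/2) − A(h)| = 1.190e-03.

1.166809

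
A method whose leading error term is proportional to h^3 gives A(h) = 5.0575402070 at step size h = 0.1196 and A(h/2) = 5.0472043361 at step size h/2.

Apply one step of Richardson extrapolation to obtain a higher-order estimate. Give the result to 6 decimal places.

5.045728

Error is O(h^3); halving h shrinks it by 2^3 = 8.
2^3×A(h/2) = 40.3776346888; minus A(h) gives 35.3200944818.
(8×5.0472043361 − 5.0575402070)/(8 − 1) = 5.0457277831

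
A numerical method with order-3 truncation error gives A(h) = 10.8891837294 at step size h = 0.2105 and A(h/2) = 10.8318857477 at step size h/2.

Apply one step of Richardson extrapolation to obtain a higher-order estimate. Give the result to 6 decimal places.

Leading term ∝ h^3; use weight 8 = 2^3.
Top: 8(10.8318857477) − (10.8891837294) = 75.7659022522
Denominator 8 − 1 = 7.
Extrapolated: 75.7659022522 / 7 = 10.8237003217
Gap between inputs: 5.730e-02; correction applied: −0.0081854260.

10.823700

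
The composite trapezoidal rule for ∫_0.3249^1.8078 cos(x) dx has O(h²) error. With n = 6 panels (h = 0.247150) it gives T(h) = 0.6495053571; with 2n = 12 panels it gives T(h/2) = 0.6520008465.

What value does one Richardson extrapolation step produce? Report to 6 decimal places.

Method order is 2; weight 2^2 = 4.
Top: 4(0.6520008465) − (0.6495053571) = 1.9584980289
1.9584980289 ÷ 3 = 0.6528326763

0.652833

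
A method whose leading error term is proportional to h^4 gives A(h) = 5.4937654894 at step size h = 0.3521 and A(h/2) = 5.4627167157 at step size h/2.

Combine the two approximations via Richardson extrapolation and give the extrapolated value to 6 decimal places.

5.460647

Leading term ∝ h^4; use weight 16 = 2^4.
Numerator 16·A(h/2) − A(h) = 16·5.4627167157 − 5.4937654894 = 81.9097019618
Divide by 2^4 − 1 = 15.
So the Richardson estimate is 5.4606467975.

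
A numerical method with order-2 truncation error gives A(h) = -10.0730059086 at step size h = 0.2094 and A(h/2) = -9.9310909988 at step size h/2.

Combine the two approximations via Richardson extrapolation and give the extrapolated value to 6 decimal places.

Error is O(h^2); halving h shrinks it by 2^2 = 4.
Top: 4(-9.9310909988) − (-10.0730059086) = -29.6513580866
Divide by 2^2 − 1 = 3.
Result: -9.8837860289

-9.883786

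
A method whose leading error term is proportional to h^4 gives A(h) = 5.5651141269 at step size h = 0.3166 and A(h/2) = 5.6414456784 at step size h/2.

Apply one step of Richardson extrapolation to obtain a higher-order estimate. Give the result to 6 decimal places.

The method has order 4: 2^4 = 16.
16·5.6414456784 − 5.5651141269 = 84.6980167275
(16·5.6414456784 − 5.5651141269)/(16 − 1) = 5.6465344485

5.646534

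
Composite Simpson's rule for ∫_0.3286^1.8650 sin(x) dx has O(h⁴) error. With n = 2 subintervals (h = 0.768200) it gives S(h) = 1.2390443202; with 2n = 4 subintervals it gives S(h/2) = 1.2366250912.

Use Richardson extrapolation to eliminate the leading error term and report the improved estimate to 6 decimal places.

1.236464

Method order is 4; weight 2^4 = 16.
16 × 1.2366250912 = 19.7860014592; 19.7860014592 − 1.2390443202 = 18.5469571390
R = 18.5469571390/15 = 1.2364638093
Gap between inputs: 2.419e-03; correction applied: −0.0001612819.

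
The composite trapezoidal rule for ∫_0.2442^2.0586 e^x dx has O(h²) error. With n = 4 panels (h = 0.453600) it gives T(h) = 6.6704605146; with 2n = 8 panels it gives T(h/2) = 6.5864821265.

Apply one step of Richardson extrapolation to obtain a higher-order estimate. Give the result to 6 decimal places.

6.558489

r = 2: numerator weight 4, denominator 3.
Weighted: 26.3459285060 − 6.6704605146 = 19.6754679914
R = 19.6754679914/3 = 6.5584893305
Shift from A(h/2): −0.0279927960.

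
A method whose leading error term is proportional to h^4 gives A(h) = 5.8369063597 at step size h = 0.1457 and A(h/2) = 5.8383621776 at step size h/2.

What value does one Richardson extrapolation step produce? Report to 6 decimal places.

Order 4 gives 2^r = 16 and 2^r − 1 = 15.
16*5.8383621776 − 5.8369063597 = 87.5768884819
Divide by 2^4 − 1 = 15.
Result: 5.8384592321

5.838459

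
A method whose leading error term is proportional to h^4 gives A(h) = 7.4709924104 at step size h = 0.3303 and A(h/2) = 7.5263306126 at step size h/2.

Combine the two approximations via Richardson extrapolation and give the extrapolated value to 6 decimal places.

With r = 4 the leading error scales as h^4, so the weight is 2^4 = 16.
2^4×A(h/2) = 120.4212898016; minus A(h) gives 112.9502973912.
Denominator 16 − 1 = 15.
(16×7.5263306126 − 7.4709924104)/(16 − 1) = 7.5300198261
Shift from A(h/2): +0.0036892135.

7.530020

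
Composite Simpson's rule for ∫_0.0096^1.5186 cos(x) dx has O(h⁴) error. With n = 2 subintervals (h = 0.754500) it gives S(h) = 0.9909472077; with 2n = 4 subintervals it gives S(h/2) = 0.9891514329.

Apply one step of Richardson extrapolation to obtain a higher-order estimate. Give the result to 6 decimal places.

0.989032

Order 4 gives 2^r = 16 and 2^r − 1 = 15.
Numerator 16×A(h/2) − A(h) = 16×0.9891514329 − 0.9909472077 = 14.8354757187
Denominator 16 − 1 = 15.
(16×0.9891514329 − 0.9909472077)/(16 − 1) = 0.9890317146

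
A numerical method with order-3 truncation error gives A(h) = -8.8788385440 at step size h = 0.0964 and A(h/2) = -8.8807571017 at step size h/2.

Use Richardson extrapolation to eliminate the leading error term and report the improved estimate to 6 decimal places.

Method order is 3; weight 2^3 = 8.
Weighted: (-71.0460568136) − (-8.8788385440) = -62.1672182696
Divide by 2^3 − 1 = 7.
Extrapolated: (-62.1672182696) / 7 = -8.8810311814

-8.881031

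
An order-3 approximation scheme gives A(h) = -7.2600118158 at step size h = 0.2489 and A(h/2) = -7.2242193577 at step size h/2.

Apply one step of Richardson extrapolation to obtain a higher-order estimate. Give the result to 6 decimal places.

r = 3: numerator weight 8, denominator 7.
8·(-7.2242193577) = -57.7937548616; subtract (-7.2600118158) → -50.5337430458
Divide by 2^3 − 1 = 7.
So the Richardson estimate is -7.2191061494.

-7.219106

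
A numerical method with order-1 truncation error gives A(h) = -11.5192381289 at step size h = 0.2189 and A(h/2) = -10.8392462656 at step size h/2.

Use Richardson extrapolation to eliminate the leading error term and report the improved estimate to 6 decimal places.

-10.159254

The method has order 1: 2^1 = 2.
Weighted: (-21.6784925312) − (-11.5192381289) = -10.1592544023
(2·(-10.8392462656) − (-11.5192381289))/(2 − 1) = -10.1592544023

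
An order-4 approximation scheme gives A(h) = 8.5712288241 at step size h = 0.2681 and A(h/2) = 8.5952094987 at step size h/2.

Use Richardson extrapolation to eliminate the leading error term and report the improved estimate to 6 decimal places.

8.596808

The method has order 4: 2^4 = 16.
Top: 16(8.5952094987) − (8.5712288241) = 128.9521231551
Denominator 16 − 1 = 15.
(16·8.5952094987 − 8.5712288241)/(16 − 1) = 8.5968082103
Shift from A(h/2): +0.0015987116.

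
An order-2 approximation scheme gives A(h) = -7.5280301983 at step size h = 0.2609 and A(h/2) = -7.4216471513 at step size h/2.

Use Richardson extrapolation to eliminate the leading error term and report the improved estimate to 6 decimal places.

-7.386186

Method order is 2; weight 2^2 = 4.
Top: 4(-7.4216471513) − (-7.5280301983) = -22.1585584069
(-22.1585584069) ÷ 3 = -7.3861861356
Correction |R − A(h/2)| = 3.546e-02; gap |A(h/2) − A(h)| = 1.064e-01.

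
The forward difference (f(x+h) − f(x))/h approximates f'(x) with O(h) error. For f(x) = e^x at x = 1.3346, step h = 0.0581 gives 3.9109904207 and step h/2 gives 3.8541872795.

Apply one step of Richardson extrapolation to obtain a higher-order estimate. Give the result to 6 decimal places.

r = 1, so 2^r = 2.
A(h/2) − A(h) = 3.8541872795 − 3.9109904207 = -0.0568031412
Correction (A(h/2) − A(h))/(2 − 1) = (-0.0568031412)/1 = -0.0568031412
R = A(h/2) + (A(h/2) − A(h))/1 = 3.8541872795 − 0.0568031412 = 3.7973841383
Shift from A(h/2): −0.0568031412.

3.797384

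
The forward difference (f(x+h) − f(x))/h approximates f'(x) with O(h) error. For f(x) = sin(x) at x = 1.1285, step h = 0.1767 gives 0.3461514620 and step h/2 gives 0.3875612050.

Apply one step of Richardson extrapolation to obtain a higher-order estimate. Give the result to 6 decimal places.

Error is O(h^1); halving h shrinks it by 2^1 = 2.
A(h/2) − A(h) = 0.3875612050 − 0.3461514620 = 0.0414097430
Correction (A(h/2) − A(h))/(2 − 1) = 0.0414097430/1 = 0.0414097430
R = A(h/2) + (A(h/2) − A(h))/1 = 0.3875612050 + 0.0414097430 = 0.4289709480
Correction |R − A(h/2)| = 4.141e-02; gap |A(h/2) − A(h)| = 4.141e-02.

0.428971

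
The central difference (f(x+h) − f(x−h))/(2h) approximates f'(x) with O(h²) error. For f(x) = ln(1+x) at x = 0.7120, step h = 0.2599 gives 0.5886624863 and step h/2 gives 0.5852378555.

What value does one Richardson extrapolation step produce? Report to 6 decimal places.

0.584096

r = 2: numerator weight 4, denominator 3.
4×0.5852378555 − 0.5886624863 = 1.7522889357
R = 1.7522889357/3 = 0.5840963119
Shift from A(h/2): −0.0011415436.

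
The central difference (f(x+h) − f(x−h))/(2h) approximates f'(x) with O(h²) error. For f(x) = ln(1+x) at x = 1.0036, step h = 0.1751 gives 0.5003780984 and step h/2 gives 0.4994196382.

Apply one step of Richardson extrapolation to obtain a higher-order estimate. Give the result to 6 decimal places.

0.499100

r = 2: numerator weight 4, denominator 3.
4 × 0.4994196382 − 0.5003780984 = 1.4973004544
(4 × 0.4994196382 − 0.5003780984)/(4 − 1) = 0.4991001515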